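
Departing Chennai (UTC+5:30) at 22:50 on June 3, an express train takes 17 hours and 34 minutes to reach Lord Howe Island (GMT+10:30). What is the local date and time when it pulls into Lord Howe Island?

21:24 on June 4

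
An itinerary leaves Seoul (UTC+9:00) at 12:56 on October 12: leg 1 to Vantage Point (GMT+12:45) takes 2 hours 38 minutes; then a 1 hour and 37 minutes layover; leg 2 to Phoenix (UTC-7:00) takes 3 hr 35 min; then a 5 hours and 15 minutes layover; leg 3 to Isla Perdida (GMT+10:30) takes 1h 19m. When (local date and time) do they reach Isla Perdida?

04:50 on Oct 13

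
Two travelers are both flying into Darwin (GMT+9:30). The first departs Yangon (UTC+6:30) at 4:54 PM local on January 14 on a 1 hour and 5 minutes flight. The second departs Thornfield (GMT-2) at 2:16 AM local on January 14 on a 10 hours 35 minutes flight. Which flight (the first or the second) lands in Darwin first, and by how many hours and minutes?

Flight 1 in UTC: 4:54 PM − 6:30 = 10:24 AM on Jan 14.
+1 hour and 5 minutes → arrive 11:29 AM UTC on Jan 14.
Flight 2 in UTC: 2:16 AM + 2:00 = 4:16 AM on Jan 14.
+10 hours 35 minutes → arrive 2:51 PM UTC on Jan 14.
Flight 1 lands earlier by 3 hours 22 minutes.

the first, by 3 hours 22 minutes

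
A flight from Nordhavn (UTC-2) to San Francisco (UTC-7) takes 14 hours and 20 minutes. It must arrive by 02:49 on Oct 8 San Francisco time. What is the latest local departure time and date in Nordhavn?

Target arrival in UTC: 02:49 + 7:00 = 09:49 on Oct 8.
Subtract 14 hours 20 minutes → departure 19:29 UTC on Oct 7.
Nordhavn is UTC−2:00: 19:29 − 2:00 = 17:29 on Oct 7.

17:29 on October 7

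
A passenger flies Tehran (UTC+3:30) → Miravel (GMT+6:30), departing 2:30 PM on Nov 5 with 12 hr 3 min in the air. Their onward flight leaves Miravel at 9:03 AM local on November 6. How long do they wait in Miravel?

3 hours 30 minutes

Convert departure to UTC: 2:30 PM − 3:30 = 11:00 AM UTC on Nov 5.
Add 12 hours and 3 minutes flight time → 11:03 PM UTC.
Miravel is UTC+6:30, so local arrival = 11:03 PM + 6:30 = 5:33 AM on Nov 6.
Layover = 9:03 AM − 5:33 AM = 3 hours 30 minutes.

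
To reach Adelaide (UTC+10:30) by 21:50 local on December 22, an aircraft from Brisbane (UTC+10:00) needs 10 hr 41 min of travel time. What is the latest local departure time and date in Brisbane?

Target arrival in UTC: 21:50 − 10:30 = 11:20 on Dec 22.
Subtract 10 hours and 41 minutes → departure 00:39 UTC on Dec 22.
Brisbane is UTC+10:00: 00:39 + 10:00 = 10:39 on Dec 22.

10:39 on December 22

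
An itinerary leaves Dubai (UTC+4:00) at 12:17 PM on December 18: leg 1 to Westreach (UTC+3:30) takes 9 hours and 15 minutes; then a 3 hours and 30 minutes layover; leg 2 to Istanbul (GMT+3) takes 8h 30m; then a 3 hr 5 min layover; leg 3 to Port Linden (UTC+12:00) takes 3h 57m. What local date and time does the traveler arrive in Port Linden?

Convert departure to UTC: 12:17 PM − 4:00 = 8:17 AM UTC on Dec 18.
Add 9 hours and 15 minutes leg 1 → 5:32 PM UTC.
Add 3 hours 30 minutes layover in Westreach → 9:02 PM UTC.
Add 8 hours 30 minutes leg 2 → 5:32 AM UTC (Dec 19).
Add 3 hours 5 minutes layover in Istanbul → 8:37 AM UTC.
Add 3 hours 57 minutes leg 3 → 12:34 PM UTC.
Port Linden is UTC+12:00, so local arrival = 12:34 PM + 12:00 = 12:34 AM on Dec 20.

12:34 AM on Dec 20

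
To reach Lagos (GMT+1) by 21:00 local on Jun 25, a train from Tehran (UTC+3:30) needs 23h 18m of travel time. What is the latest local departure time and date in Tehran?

Target arrival in UTC: 21:00 − 1:00 = 20:00 on Jun 25.
Subtract 23 hours and 18 minutes → departure 20:42 UTC on Jun 24.
Tehran is UTC+3:30: 20:42 + 3:30 = 00:12 on Jun 25.

00:12 on June 25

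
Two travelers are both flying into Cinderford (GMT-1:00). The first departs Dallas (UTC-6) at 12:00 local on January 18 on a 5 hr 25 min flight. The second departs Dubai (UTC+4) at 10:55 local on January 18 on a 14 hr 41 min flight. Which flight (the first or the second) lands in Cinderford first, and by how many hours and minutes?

Flight 1 in UTC: 12:00 + 6:00 = 18:00 on Jan 18.
+5 hours and 25 minutes → arrive 23:25 UTC on Jan 18.
Flight 2 in UTC: 10:55 − 4:00 = 06:55 on Jan 18.
+14 hours and 41 minutes → arrive 21:36 UTC on Jan 18.
Flight 2 lands earlier by 1 hour 49 minutes.

the second, by 1 hour 49 minutes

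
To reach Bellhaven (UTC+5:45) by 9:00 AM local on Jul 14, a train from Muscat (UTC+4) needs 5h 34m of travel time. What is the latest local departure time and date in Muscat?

1:41 AM on Jul 14

Target arrival in UTC: 9:00 AM − 5:45 = 3:15 AM on Jul 14.
Subtract 5 hours and 34 minutes → departure 9:41 PM UTC on Jul 13.
Muscat is UTC+4:00: 9:41 PM + 4:00 = 1:41 AM on Jul 14.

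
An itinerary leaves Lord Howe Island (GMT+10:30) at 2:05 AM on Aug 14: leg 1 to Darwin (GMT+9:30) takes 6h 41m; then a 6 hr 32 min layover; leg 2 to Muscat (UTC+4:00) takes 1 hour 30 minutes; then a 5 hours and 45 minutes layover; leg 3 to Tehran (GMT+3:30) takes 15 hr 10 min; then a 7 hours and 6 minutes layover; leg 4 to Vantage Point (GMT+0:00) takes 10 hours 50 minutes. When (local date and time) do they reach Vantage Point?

Convert departure to UTC: 2:05 AM − 10:30 = 3:35 PM UTC on Aug 13.
Add 6 hours and 41 minutes leg 1 → 10:16 PM UTC.
Add 6 hours 32 minutes layover in Darwin → 4:48 AM UTC (Aug 14).
Add 1 hour 30 minutes leg 2 → 6:18 AM UTC.
Add 5 hours and 45 minutes layover in Muscat → 12:03 PM UTC.
Add 15 hours 10 minutes leg 3 → 3:13 AM UTC (Aug 15).
Add 7 hours and 6 minutes layover in Tehran → 10:19 AM UTC.
Add 10 hours 50 minutes leg 4 → 9:09 PM UTC.
Vantage Point is UTC+0, so local arrival is the same: 9:09 PM on Aug 15.

9:09 PM on August 15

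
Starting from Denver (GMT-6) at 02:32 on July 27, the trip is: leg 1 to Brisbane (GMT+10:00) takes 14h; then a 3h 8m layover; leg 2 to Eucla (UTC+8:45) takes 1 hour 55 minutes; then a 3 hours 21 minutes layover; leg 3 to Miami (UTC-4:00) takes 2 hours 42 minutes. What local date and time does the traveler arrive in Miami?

Convert departure to UTC: 02:32 + 6:00 = 08:32 UTC on Jul 27.
Add 14 hours leg 1 → 22:32 UTC.
Add 3 hours 8 minutes layover in Brisbane → 01:40 UTC (Jul 28).
Add 1 hour 55 minutes leg 2 → 03:35 UTC.
Add 3 hours 21 minutes layover in Eucla → 06:56 UTC.
Add 2 hours and 42 minutes leg 3 → 09:38 UTC.
Miami is UTC−4:00, so local arrival = 09:38 − 4:00 = 05:38 on Jul 28.

05:38 on Jul 28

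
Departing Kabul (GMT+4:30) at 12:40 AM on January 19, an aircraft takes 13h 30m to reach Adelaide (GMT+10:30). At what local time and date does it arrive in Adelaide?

8:10 PM on January 19

Convert departure to UTC: 12:40 AM − 4:30 = 8:10 PM UTC on Jan 18.
Add 13 hours 30 minutes travel time → 9:40 AM UTC (Jan 19).
Adelaide is UTC+10:30, so local arrival = 9:40 AM + 10:30 = 8:10 PM on Jan 19.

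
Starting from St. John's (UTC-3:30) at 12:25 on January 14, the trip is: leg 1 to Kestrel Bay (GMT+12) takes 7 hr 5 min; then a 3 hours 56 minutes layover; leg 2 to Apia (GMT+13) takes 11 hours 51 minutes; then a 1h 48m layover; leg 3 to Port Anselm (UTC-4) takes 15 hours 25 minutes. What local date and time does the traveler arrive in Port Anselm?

04:00 on January 16

Convert departure to UTC: 12:25 + 3:30 = 15:55 UTC on Jan 14.
Add 7 hours 5 minutes leg 1 → 23:00 UTC.
Add 3 hours 56 minutes layover in Kestrel Bay → 02:56 UTC (Jan 15).
Add 11 hours 51 minutes leg 2 → 14:47 UTC.
Add 1 hour 48 minutes layover in Apia → 16:35 UTC.
Add 15 hours and 25 minutes leg 3 → 08:00 UTC (Jan 16).
Port Anselm is UTC−4:00, so local arrival = 08:00 − 4:00 = 04:00 on Jan 16.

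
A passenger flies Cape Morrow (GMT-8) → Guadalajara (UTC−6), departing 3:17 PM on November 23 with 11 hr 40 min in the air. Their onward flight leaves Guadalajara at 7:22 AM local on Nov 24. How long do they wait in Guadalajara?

Convert departure to UTC: 3:17 PM + 8:00 = 11:17 PM UTC on Nov 23.
Add 11 hours and 40 minutes flight time → 10:57 AM UTC (Nov 24).
Guadalajara is UTC−6:00, so local arrival = 10:57 AM − 6:00 = 4:57 AM on Nov 24.
Layover = 7:22 AM − 4:57 AM = 2 hours 25 minutes.

2 hours 25 minutes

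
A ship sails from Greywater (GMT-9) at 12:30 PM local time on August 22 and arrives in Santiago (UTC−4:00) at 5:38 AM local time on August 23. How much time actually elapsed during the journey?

Santiago is 5:00 ahead of Greywater.
Clock-face elapsed time (ignoring zones) is 17 hours 8 minutes.
Actual elapsed = 17 hours 8 minutes − 5:00 = 12 hours 8 minutes.

12 hours 8 minutes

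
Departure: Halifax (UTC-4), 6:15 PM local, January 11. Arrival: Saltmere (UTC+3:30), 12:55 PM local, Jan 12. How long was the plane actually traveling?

11 hours 10 minutes

Saltmere is 7:30 ahead of Halifax.
Clock-face elapsed time (ignoring zones) is 18 hours 40 minutes.
Actual elapsed = 18 hours 40 minutes − 7:30 = 11 hours 10 minutes.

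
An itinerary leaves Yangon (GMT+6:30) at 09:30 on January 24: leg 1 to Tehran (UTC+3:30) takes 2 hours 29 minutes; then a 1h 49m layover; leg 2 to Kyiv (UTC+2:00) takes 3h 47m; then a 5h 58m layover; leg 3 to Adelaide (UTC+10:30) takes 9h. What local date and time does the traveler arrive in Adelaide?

Convert departure to UTC: 09:30 − 6:30 = 03:00 UTC on Jan 24.
Add 2 hours and 29 minutes leg 1 → 05:29 UTC.
Add 1 hour and 49 minutes layover in Tehran → 07:18 UTC.
Add 3 hours 47 minutes leg 2 → 11:05 UTC.
Add 5 hours 58 minutes layover in Kyiv → 17:03 UTC.
Add 9 hours leg 3 → 02:03 UTC (Jan 25).
Adelaide is UTC+10:30, so local arrival = 02:03 + 10:30 = 12:33 on Jan 25.

12:33 on January 25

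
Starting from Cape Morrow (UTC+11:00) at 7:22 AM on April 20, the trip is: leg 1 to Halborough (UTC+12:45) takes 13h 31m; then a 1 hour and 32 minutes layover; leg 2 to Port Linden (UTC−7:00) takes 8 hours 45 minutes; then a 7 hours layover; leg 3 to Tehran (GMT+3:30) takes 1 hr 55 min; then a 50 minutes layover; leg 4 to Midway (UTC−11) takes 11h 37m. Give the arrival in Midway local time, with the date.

6:32 AM on Apr 21

Convert departure to UTC: 7:22 AM − 11:00 = 8:22 PM UTC on Apr 19.
Add 13 hours 31 minutes leg 1 → 9:53 AM UTC (Apr 20).
Add 1 hour and 32 minutes layover in Halborough → 11:25 AM UTC.
Add 8 hours and 45 minutes leg 2 → 8:10 PM UTC.
Add 7 hours layover in Port Linden → 3:10 AM UTC (Apr 21).
Add 1 hour and 55 minutes leg 3 → 5:05 AM UTC.
Add 50 minutes layover in Tehran → 5:55 AM UTC.
Add 11 hours 37 minutes leg 4 → 5:32 PM UTC.
Midway is UTC−11:00, so local arrival = 5:32 PM − 11:00 = 6:32 AM on Apr 21.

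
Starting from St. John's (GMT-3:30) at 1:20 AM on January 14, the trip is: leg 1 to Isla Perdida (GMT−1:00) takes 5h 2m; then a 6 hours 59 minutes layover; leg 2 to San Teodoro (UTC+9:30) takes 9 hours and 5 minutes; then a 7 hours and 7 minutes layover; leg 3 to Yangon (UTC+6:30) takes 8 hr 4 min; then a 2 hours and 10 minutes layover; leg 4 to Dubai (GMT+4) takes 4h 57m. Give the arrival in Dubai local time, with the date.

Convert departure to UTC: 1:20 AM + 3:30 = 4:50 AM UTC on Jan 14.
Add 5 hours and 2 minutes leg 1 → 9:52 AM UTC.
Add 6 hours and 59 minutes layover in Isla Perdida → 4:51 PM UTC.
Add 9 hours 5 minutes leg 2 → 1:56 AM UTC (Jan 15).
Add 7 hours 7 minutes layover in San Teodoro → 9:03 AM UTC.
Add 8 hours and 4 minutes leg 3 → 5:07 PM UTC.
Add 2 hours 10 minutes layover in Yangon → 7:17 PM UTC.
Add 4 hours and 57 minutes leg 4 → 12:14 AM UTC (Jan 16).
Dubai is UTC+4:00, so local arrival = 12:14 AM + 4:00 = 4:14 AM on Jan 16.

4:14 AM on January 16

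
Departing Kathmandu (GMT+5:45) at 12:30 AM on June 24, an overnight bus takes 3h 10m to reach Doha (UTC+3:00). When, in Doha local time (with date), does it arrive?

Convert departure to UTC: 12:30 AM − 5:45 = 6:45 PM UTC on Jun 23.
Add 3 hours 10 minutes travel time → 9:55 PM UTC.
Doha is UTC+3:00, so local arrival = 9:55 PM + 3:00 = 12:55 AM on Jun 24.

12:55 AM on June 24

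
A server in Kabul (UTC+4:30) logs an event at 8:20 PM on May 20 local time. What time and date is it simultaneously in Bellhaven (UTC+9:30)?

1:20 AM on May 21

In UTC: 8:20 PM − 4:30 = 3:50 PM on May 20.
Bellhaven is UTC+9:30: 3:50 PM + 9:30 = 1:20 AM on May 21.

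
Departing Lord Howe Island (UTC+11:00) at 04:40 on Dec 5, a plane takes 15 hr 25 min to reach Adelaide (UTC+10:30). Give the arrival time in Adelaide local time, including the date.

Convert departure to UTC: 04:40 − 11:00 = 17:40 UTC on Dec 4.
Add 15 hours and 25 minutes travel time → 09:05 UTC (Dec 5).
Adelaide is UTC+10:30, so local arrival = 09:05 + 10:30 = 19:35 on Dec 5.

19:35 on December 5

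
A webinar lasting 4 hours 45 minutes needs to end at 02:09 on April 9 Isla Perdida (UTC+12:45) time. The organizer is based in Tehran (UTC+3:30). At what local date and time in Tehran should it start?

Target end time in UTC: 02:09 − 12:45 = 13:24 on Apr 8.
Subtract 4 hours and 45 minutes → start 08:39 UTC on Apr 8.
Tehran is UTC+3:30: 08:39 + 3:30 = 12:09 on Apr 8.

12:09 on Apr 8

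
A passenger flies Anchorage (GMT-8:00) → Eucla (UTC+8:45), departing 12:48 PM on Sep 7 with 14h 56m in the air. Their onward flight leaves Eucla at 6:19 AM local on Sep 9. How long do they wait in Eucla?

Convert departure to UTC: 12:48 PM + 8:00 = 8:48 PM UTC on Sep 7.
Add 14 hours and 56 minutes flight time → 11:44 AM UTC (Sep 8).
Eucla is UTC+8:45, so local arrival = 11:44 AM + 8:45 = 8:29 PM on Sep 8.
Layover = 6:19 AM − 8:29 PM (+1 day) = 9 hours 50 minutes.

9 hours 50 minutes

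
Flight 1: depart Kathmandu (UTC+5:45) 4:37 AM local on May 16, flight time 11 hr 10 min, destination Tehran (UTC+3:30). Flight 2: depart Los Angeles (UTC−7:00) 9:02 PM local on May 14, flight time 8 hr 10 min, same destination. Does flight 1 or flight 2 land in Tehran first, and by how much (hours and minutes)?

the second, by 21 hours 50 minutes

Flight 1 in UTC: 4:37 AM − 5:45 = 10:52 PM on May 15.
+11 hours 10 minutes → arrive 10:02 AM UTC on May 16.
Flight 2 in UTC: 9:02 PM + 7:00 = 4:02 AM on May 15.
+8 hours 10 minutes → arrive 12:12 PM UTC on May 15.
Flight 2 lands earlier by 21 hours 50 minutes.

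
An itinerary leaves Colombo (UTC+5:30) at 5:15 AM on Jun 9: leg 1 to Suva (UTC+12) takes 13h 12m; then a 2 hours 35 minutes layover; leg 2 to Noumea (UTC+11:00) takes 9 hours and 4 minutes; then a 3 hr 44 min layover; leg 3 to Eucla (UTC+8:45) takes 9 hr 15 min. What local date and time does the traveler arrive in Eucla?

10:20 PM on June 10

Convert departure to UTC: 5:15 AM − 5:30 = 11:45 PM UTC on Jun 8.
Add 13 hours and 12 minutes leg 1 → 12:57 PM UTC (Jun 9).
Add 2 hours 35 minutes layover in Suva → 3:32 PM UTC.
Add 9 hours 4 minutes leg 2 → 12:36 AM UTC (Jun 10).
Add 3 hours and 44 minutes layover in Noumea → 4:20 AM UTC.
Add 9 hours 15 minutes leg 3 → 1:35 PM UTC.
Eucla is UTC+8:45, so local arrival = 1:35 PM + 8:45 = 10:20 PM on Jun 10.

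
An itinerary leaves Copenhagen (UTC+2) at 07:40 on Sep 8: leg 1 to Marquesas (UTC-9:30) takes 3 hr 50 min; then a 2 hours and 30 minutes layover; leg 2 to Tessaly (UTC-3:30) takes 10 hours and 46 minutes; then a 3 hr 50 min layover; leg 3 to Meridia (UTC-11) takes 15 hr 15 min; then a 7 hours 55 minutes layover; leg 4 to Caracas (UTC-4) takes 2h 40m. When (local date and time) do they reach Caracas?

00:26 on Sep 10

Convert departure to UTC: 07:40 − 2:00 = 05:40 UTC on Sep 8.
Add 3 hours and 50 minutes leg 1 → 09:30 UTC.
Add 2 hours 30 minutes layover in Marquesas → 12:00 UTC.
Add 10 hours 46 minutes leg 2 → 22:46 UTC.
Add 3 hours and 50 minutes layover in Tessaly → 02:36 UTC (Sep 9).
Add 15 hours 15 minutes leg 3 → 17:51 UTC.
Add 7 hours and 55 minutes layover in Meridia → 01:46 UTC (Sep 10).
Add 2 hours 40 minutes leg 4 → 04:26 UTC.
Caracas is UTC−4:00, so local arrival = 04:26 − 4:00 = 00:26 on Sep 10.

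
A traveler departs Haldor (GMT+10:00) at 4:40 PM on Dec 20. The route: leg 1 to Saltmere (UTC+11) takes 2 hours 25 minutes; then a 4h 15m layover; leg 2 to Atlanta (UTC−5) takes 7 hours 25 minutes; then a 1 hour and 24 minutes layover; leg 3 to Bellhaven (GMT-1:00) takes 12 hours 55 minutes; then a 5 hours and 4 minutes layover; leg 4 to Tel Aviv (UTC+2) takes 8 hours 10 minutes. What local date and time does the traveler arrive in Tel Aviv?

Convert departure to UTC: 4:40 PM − 10:00 = 6:40 AM UTC on Dec 20.
Add 2 hours and 25 minutes leg 1 → 9:05 AM UTC.
Add 4 hours 15 minutes layover in Saltmere → 1:20 PM UTC.
Add 7 hours 25 minutes leg 2 → 8:45 PM UTC.
Add 1 hour 24 minutes layover in Atlanta → 10:09 PM UTC.
Add 12 hours and 55 minutes leg 3 → 11:04 AM UTC (Dec 21).
Add 5 hours 4 minutes layover in Bellhaven → 4:08 PM UTC.
Add 8 hours 10 minutes leg 4 → 12:18 AM UTC (Dec 22).
Tel Aviv is UTC+2:00, so local arrival = 12:18 AM + 2:00 = 2:18 AM on Dec 22.

2:18 AM on December 22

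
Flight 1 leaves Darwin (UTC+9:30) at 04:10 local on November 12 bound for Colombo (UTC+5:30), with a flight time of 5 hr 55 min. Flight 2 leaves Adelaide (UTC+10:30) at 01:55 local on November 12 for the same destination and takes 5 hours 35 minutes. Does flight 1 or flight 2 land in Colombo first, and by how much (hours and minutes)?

Flight 1 in UTC: 04:10 − 9:30 = 18:40 on Nov 11.
+5 hours 55 minutes → arrive 00:35 UTC on Nov 12.
Flight 2 in UTC: 01:55 − 10:30 = 15:25 on Nov 11.
+5 hours and 35 minutes → arrive 21:00 UTC on Nov 11.
Flight 2 lands earlier by 3 hours 35 minutes.

the second, by 3 hours 35 minutes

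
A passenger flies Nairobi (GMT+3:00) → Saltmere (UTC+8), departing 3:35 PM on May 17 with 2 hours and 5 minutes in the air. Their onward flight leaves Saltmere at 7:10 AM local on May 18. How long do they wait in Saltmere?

Convert departure to UTC: 3:35 PM − 3:00 = 12:35 PM UTC on May 17.
Add 2 hours and 5 minutes flight time → 2:40 PM UTC.
Saltmere is UTC+8:00, so local arrival = 2:40 PM + 8:00 = 10:40 PM on May 17.
Layover = 7:10 AM − 10:40 PM (+1 day) = 8 hours 30 minutes.

8 hours 30 minutes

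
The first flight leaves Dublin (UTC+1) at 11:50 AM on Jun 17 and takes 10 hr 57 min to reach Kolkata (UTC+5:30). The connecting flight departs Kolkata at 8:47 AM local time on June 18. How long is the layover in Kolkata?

Convert departure to UTC: 11:50 AM − 1:00 = 10:50 AM UTC on Jun 17.
Add 10 hours and 57 minutes flight time → 9:47 PM UTC.
Kolkata is UTC+5:30, so local arrival = 9:47 PM + 5:30 = 3:17 AM on Jun 18.
Layover = 8:47 AM − 3:17 AM = 5 hours 30 minutes.

5 hours 30 minutes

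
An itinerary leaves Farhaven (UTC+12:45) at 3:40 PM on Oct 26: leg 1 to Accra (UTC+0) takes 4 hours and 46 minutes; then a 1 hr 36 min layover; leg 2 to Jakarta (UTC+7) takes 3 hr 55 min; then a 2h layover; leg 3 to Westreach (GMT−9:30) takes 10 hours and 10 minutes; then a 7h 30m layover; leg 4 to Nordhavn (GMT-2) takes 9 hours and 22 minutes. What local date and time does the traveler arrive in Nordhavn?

4:14 PM on October 27

Convert departure to UTC: 3:40 PM − 12:45 = 2:55 AM UTC on Oct 26.
Add 4 hours 46 minutes leg 1 → 7:41 AM UTC.
Add 1 hour and 36 minutes layover in Accra → 9:17 AM UTC.
Add 3 hours and 55 minutes leg 2 → 1:12 PM UTC.
Add 2 hours layover in Jakarta → 3:12 PM UTC.
Add 10 hours 10 minutes leg 3 → 1:22 AM UTC (Oct 27).
Add 7 hours 30 minutes layover in Westreach → 8:52 AM UTC.
Add 9 hours and 22 minutes leg 4 → 6:14 PM UTC.
Nordhavn is UTC−2:00, so local arrival = 6:14 PM − 2:00 = 4:14 PM on Oct 27.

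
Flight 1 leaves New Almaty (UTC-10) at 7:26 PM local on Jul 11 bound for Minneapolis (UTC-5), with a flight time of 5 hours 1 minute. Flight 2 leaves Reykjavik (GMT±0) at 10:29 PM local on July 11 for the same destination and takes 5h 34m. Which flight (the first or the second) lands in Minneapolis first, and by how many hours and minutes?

Flight 1 in UTC: 7:26 PM + 10:00 = 5:26 AM on Jul 12.
+5 hours and 1 minute → arrive 10:27 AM UTC on Jul 12.
Flight 2 departs at 10:29 PM UTC (Jul 11).
+5 hours and 34 minutes → arrive 4:03 AM UTC on Jul 12.
Flight 2 lands earlier by 6 hours 24 minutes.

the second, by 6 hours 24 minutes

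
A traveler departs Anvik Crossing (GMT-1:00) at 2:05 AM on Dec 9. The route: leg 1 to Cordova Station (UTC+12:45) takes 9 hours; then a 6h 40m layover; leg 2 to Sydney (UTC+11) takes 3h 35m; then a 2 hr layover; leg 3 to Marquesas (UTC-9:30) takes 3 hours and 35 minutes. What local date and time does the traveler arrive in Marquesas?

Convert departure to UTC: 2:05 AM + 1:00 = 3:05 AM UTC on Dec 9.
Add 9 hours leg 1 → 12:05 PM UTC.
Add 6 hours and 40 minutes layover in Cordova Station → 6:45 PM UTC.
Add 3 hours and 35 minutes leg 2 → 10:20 PM UTC.
Add 2 hours layover in Sydney → 12:20 AM UTC (Dec 10).
Add 3 hours and 35 minutes leg 3 → 3:55 AM UTC.
Marquesas is UTC−9:30, so local arrival = 3:55 AM − 9:30 = 6:25 PM on Dec 9.

6:25 PM on December 9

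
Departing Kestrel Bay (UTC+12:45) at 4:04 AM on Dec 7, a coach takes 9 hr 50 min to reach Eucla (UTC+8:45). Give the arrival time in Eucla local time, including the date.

9:54 AM on December 7

Convert departure to UTC: 4:04 AM − 12:45 = 3:19 PM UTC on Dec 6.
Add 9 hours 50 minutes travel time → 1:09 AM UTC (Dec 7).
Eucla is UTC+8:45, so local arrival = 1:09 AM + 8:45 = 9:54 AM on Dec 7.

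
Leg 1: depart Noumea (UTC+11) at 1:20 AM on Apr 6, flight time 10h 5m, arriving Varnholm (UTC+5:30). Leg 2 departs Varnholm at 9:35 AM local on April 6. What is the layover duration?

3 hours 40 minutes

Convert departure to UTC: 1:20 AM − 11:00 = 2:20 PM UTC on Apr 5.
Add 10 hours 5 minutes flight time → 12:25 AM UTC (Apr 6).
Varnholm is UTC+5:30, so local arrival = 12:25 AM + 5:30 = 5:55 AM on Apr 6.
Layover = 9:35 AM − 5:55 AM = 3 hours 40 minutes.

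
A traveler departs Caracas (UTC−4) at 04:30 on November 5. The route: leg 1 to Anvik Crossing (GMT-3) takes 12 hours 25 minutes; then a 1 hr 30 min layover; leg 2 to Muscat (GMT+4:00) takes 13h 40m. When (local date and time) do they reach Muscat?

16:05 on November 6

Convert departure to UTC: 04:30 + 4:00 = 08:30 UTC on Nov 5.
Add 12 hours 25 minutes leg 1 → 20:55 UTC.
Add 1 hour 30 minutes layover in Anvik Crossing → 22:25 UTC.
Add 13 hours and 40 minutes leg 2 → 12:05 UTC (Nov 6).
Muscat is UTC+4:00, so local arrival = 12:05 + 4:00 = 16:05 on Nov 6.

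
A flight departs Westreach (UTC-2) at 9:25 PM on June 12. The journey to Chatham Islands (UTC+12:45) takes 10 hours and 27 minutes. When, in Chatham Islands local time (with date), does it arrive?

Chatham Islands is 14:45 ahead of Westreach.
After 10 hours and 27 minutes it is 7:52 AM (Jun 13) in Westreach.
Shift by the zone difference: 7:52 AM + 14:45 = 10:37 PM on Jun 13 in Chatham Islands.

10:37 PM on June 13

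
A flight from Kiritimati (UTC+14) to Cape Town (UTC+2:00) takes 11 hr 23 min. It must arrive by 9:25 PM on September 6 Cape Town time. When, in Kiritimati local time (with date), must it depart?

10:02 PM on Sep 6

Target arrival in UTC: 9:25 PM − 2:00 = 7:25 PM on Sep 6.
Subtract 11 hours and 23 minutes → departure 8:02 AM UTC on Sep 6.
Kiritimati is UTC+14:00: 8:02 AM + 14:00 = 10:02 PM on Sep 6.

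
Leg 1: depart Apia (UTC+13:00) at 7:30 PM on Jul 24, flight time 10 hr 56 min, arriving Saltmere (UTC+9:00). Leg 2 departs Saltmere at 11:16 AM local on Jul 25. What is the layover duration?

Convert departure to UTC: 7:30 PM − 13:00 = 6:30 AM UTC on Jul 24.
Add 10 hours 56 minutes flight time → 5:26 PM UTC.
Saltmere is UTC+9:00, so local arrival = 5:26 PM + 9:00 = 2:26 AM on Jul 25.
Layover = 11:16 AM − 2:26 AM = 8 hours 50 minutes.

8 hours 50 minutes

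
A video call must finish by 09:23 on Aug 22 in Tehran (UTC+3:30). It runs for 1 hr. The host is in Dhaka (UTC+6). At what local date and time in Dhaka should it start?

Target end time in UTC: 09:23 − 3:30 = 05:53 on Aug 22.
Subtract 1 hour → start 04:53 UTC on Aug 22.
Dhaka is UTC+6:00: 04:53 + 6:00 = 10:53 on Aug 22.

10:53 on August 22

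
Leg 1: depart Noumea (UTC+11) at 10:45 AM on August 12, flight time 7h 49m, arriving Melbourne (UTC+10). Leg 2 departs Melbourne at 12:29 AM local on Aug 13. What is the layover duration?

6 hours 55 minutes

Convert departure to UTC: 10:45 AM − 11:00 = 11:45 PM UTC on Aug 11.
Add 7 hours 49 minutes flight time → 7:34 AM UTC (Aug 12).
Melbourne is UTC+10:00, so local arrival = 7:34 AM + 10:00 = 5:34 PM on Aug 12.
Layover = 12:29 AM − 5:34 PM (+1 day) = 6 hours 55 minutes.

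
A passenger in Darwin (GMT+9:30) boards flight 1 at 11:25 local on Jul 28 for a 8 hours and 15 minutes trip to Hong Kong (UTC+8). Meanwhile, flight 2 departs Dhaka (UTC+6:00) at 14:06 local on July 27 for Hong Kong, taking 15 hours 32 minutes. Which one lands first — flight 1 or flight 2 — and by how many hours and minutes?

Flight 1 in UTC: 11:25 − 9:30 = 01:55 on Jul 28.
+8 hours and 15 minutes → arrive 10:10 UTC on Jul 28.
Flight 2 in UTC: 14:06 − 6:00 = 08:06 on Jul 27.
+15 hours and 32 minutes → arrive 23:38 UTC on Jul 27.
Flight 2 lands earlier by 10 hours 32 minutes.

the second, by 10 hours 32 minutes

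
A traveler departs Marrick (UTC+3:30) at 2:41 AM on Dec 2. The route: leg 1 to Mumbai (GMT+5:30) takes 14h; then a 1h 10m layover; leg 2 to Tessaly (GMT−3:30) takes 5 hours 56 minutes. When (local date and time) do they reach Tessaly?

Convert departure to UTC: 2:41 AM − 3:30 = 11:11 PM UTC on Dec 1.
Add 14 hours leg 1 → 1:11 PM UTC (Dec 2).
Add 1 hour 10 minutes layover in Mumbai → 2:21 PM UTC.
Add 5 hours and 56 minutes leg 2 → 8:17 PM UTC.
Tessaly is UTC−3:30, so local arrival = 8:17 PM − 3:30 = 4:47 PM on Dec 2.

4:47 PM on December 2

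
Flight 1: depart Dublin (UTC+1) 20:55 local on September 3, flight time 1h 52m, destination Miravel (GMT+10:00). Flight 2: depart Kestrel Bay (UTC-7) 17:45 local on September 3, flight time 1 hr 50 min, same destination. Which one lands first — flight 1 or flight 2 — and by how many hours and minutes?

the first, by 4 hours 48 minutes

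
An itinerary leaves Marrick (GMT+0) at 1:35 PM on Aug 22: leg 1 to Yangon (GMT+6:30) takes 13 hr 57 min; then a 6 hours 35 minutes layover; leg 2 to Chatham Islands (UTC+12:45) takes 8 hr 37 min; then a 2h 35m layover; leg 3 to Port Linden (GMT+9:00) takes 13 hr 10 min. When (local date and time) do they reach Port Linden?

Marrick is at UTC+0, so departure is already 1:35 PM UTC on Aug 22.
Add 13 hours and 57 minutes leg 1 → 3:32 AM UTC (Aug 23).
Add 6 hours 35 minutes layover in Yangon → 10:07 AM UTC.
Add 8 hours 37 minutes leg 2 → 6:44 PM UTC.
Add 2 hours and 35 minutes layover in Chatham Islands → 9:19 PM UTC.
Add 13 hours and 10 minutes leg 3 → 10:29 AM UTC (Aug 24).
Port Linden is UTC+9:00, so local arrival = 10:29 AM + 9:00 = 7:29 PM on Aug 24.

7:29 PM on Aug 24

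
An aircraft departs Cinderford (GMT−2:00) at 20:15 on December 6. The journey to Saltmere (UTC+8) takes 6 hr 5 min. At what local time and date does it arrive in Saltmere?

12:20 on Dec 7

Saltmere is 10:00 ahead of Cinderford.
After 6 hours 5 minutes it is 02:20 (Dec 7) in Cinderford.
Shift by the zone difference: 02:20 + 10:00 = 12:20 on Dec 7 in Saltmere.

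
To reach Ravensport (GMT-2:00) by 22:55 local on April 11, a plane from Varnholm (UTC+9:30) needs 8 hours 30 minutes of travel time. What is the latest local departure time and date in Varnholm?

01:55 on Apr 12

Target arrival in UTC: 22:55 + 2:00 = 00:55 on Apr 12.
Subtract 8 hours 30 minutes → departure 16:25 UTC on Apr 11.
Varnholm is UTC+9:30: 16:25 + 9:30 = 01:55 on Apr 12.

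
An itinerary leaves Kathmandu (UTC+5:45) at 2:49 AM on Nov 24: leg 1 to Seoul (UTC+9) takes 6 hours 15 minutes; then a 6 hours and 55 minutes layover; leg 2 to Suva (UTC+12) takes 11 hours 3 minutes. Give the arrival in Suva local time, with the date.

9:17 AM on Nov 25

Convert departure to UTC: 2:49 AM − 5:45 = 9:04 PM UTC on Nov 23.
Add 6 hours 15 minutes leg 1 → 3:19 AM UTC (Nov 24).
Add 6 hours and 55 minutes layover in Seoul → 10:14 AM UTC.
Add 11 hours and 3 minutes leg 2 → 9:17 PM UTC.
Suva is UTC+12:00, so local arrival = 9:17 PM + 12:00 = 9:17 AM on Nov 25.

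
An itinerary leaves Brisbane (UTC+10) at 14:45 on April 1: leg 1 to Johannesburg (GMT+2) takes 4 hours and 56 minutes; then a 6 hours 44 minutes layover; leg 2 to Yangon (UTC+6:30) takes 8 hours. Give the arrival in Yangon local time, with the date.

06:55 on April 2

Convert departure to UTC: 14:45 − 10:00 = 04:45 UTC on Apr 1.
Add 4 hours 56 minutes leg 1 → 09:41 UTC.
Add 6 hours and 44 minutes layover in Johannesburg → 16:25 UTC.
Add 8 hours leg 2 → 00:25 UTC (Apr 2).
Yangon is UTC+6:30, so local arrival = 00:25 + 6:30 = 06:55 on Apr 2.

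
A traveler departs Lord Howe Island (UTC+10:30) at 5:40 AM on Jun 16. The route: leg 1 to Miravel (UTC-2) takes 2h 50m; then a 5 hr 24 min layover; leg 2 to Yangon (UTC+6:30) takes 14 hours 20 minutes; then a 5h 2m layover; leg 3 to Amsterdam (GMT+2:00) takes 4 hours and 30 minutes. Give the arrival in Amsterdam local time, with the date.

Convert departure to UTC: 5:40 AM − 10:30 = 7:10 PM UTC on Jun 15.
Add 2 hours 50 minutes leg 1 → 10:00 PM UTC.
Add 5 hours 24 minutes layover in Miravel → 3:24 AM UTC (Jun 16).
Add 14 hours and 20 minutes leg 2 → 5:44 PM UTC.
Add 5 hours 2 minutes layover in Yangon → 10:46 PM UTC.
Add 4 hours and 30 minutes leg 3 → 3:16 AM UTC (Jun 17).
Amsterdam is UTC+2:00, so local arrival = 3:16 AM + 2:00 = 5:16 AM on Jun 17.

5:16 AM on June 17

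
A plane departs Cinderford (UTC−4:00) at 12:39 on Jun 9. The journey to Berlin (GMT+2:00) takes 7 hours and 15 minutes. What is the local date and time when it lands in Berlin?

Convert departure to UTC: 12:39 + 4:00 = 16:39 UTC on Jun 9.
Add 7 hours 15 minutes travel time → 23:54 UTC.
Berlin is UTC+2:00, so local arrival = 23:54 + 2:00 = 01:54 on Jun 10.

01:54 on June 10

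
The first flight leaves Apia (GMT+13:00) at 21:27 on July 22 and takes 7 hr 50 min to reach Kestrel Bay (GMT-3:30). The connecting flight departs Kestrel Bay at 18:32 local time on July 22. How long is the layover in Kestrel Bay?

Convert departure to UTC: 21:27 − 13:00 = 08:27 UTC on Jul 22.
Add 7 hours 50 minutes flight time → 16:17 UTC.
Kestrel Bay is UTC−3:30, so local arrival = 16:17 − 3:30 = 12:47 on Jul 22.
Layover = 18:32 − 12:47 = 5 hours 45 minutes.

5 hours 45 minutes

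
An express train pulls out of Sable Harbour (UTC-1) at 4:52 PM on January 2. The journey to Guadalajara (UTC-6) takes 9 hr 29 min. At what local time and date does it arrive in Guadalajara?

Guadalajara is 5:00 behind Sable Harbour.
After 9 hours 29 minutes it is 2:21 AM (Jan 3) in Sable Harbour.
Shift by the zone difference: 2:21 AM − 5:00 = 9:21 PM on Jan 2 in Guadalajara.

9:21 PM on Jan 2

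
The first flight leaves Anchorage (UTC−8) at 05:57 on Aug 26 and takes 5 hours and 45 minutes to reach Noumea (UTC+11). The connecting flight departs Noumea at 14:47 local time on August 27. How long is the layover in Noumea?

8 hours 5 minutes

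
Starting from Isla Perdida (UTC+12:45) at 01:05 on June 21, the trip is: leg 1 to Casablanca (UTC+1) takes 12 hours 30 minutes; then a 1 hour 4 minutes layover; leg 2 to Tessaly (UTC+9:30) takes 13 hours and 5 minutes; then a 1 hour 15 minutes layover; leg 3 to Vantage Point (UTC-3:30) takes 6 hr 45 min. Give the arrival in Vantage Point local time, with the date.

Convert departure to UTC: 01:05 − 12:45 = 12:20 UTC on Jun 20.
Add 12 hours and 30 minutes leg 1 → 00:50 UTC (Jun 21).
Add 1 hour and 4 minutes layover in Casablanca → 01:54 UTC.
Add 13 hours 5 minutes leg 2 → 14:59 UTC.
Add 1 hour and 15 minutes layover in Tessaly → 16:14 UTC.
Add 6 hours 45 minutes leg 3 → 22:59 UTC.
Vantage Point is UTC−3:30, so local arrival = 22:59 − 3:30 = 19:29 on Jun 21.

19:29 on Jun 21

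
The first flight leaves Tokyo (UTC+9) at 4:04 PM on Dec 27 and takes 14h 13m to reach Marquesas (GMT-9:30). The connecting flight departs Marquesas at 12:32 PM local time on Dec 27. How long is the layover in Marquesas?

Convert departure to UTC: 4:04 PM − 9:00 = 7:04 AM UTC on Dec 27.
Add 14 hours 13 minutes flight time → 9:17 PM UTC.
Marquesas is UTC−9:30, so local arrival = 9:17 PM − 9:30 = 11:47 AM on Dec 27.
Layover = 12:32 PM − 11:47 AM = 45 minutes.

45 minutes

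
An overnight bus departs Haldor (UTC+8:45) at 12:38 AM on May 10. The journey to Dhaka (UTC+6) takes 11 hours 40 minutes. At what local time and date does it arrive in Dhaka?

9:33 AM on May 10

Convert departure to UTC: 12:38 AM − 8:45 = 3:53 PM UTC on May 9.
Add 11 hours and 40 minutes travel time → 3:33 AM UTC (May 10).
Dhaka is UTC+6:00, so local arrival = 3:33 AM + 6:00 = 9:33 AM on May 10.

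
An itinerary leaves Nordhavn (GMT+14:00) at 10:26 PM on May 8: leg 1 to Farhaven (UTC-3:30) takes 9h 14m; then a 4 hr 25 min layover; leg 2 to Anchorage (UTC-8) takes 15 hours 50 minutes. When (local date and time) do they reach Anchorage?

Convert departure to UTC: 10:26 PM − 14:00 = 8:26 AM UTC on May 8.
Add 9 hours 14 minutes leg 1 → 5:40 PM UTC.
Add 4 hours and 25 minutes layover in Farhaven → 10:05 PM UTC.
Add 15 hours 50 minutes leg 2 → 1:55 PM UTC (May 9).
Anchorage is UTC−8:00, so local arrival = 1:55 PM − 8:00 = 5:55 AM on May 9.

5:55 AM on May 9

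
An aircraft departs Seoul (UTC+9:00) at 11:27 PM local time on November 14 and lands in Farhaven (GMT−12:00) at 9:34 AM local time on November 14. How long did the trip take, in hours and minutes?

7 hours 7 minutes

Farhaven is 21:00 behind Seoul.
Clock-face elapsed time (ignoring zones) is −13 hours 53 minutes.
Actual elapsed = −13 hours 53 minutes + 21:00 = 7 hours 7 minutes.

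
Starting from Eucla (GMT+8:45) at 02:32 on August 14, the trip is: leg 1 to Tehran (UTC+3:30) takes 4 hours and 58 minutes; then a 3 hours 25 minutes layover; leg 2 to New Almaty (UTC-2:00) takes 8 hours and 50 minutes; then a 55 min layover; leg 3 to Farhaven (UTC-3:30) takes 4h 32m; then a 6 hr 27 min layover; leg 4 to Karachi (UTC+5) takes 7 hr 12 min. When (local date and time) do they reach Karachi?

11:06 on Aug 15

Convert departure to UTC: 02:32 − 8:45 = 17:47 UTC on Aug 13.
Add 4 hours 58 minutes leg 1 → 22:45 UTC.
Add 3 hours 25 minutes layover in Tehran → 02:10 UTC (Aug 14).
Add 8 hours and 50 minutes leg 2 → 11:00 UTC.
Add 55 minutes layover in New Almaty → 11:55 UTC.
Add 4 hours and 32 minutes leg 3 → 16:27 UTC.
Add 6 hours 27 minutes layover in Farhaven → 22:54 UTC.
Add 7 hours and 12 minutes leg 4 → 06:06 UTC (Aug 15).
Karachi is UTC+5:00, so local arrival = 06:06 + 5:00 = 11:06 on Aug 15.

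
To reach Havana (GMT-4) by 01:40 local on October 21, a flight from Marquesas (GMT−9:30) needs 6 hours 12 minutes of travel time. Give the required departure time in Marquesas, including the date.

13:58 on October 20

Target arrival in UTC: 01:40 + 4:00 = 05:40 on Oct 21.
Subtract 6 hours and 12 minutes → departure 23:28 UTC on Oct 20.
Marquesas is UTC−9:30: 23:28 − 9:30 = 13:58 on Oct 20.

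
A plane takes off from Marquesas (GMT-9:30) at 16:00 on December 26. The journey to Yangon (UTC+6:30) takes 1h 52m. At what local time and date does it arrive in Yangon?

Yangon is 16:00 ahead of Marquesas.
After 1 hour 52 minutes it is 17:52 in Marquesas.
Shift by the zone difference: 17:52 + 16:00 = 09:52 on Dec 27 in Yangon.

09:52 on December 27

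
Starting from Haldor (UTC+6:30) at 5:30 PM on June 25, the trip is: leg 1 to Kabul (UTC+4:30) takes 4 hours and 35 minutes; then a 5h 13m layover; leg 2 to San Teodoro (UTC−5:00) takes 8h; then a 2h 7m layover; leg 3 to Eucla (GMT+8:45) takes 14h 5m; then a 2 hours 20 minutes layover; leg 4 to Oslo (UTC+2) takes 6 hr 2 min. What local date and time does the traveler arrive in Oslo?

Convert departure to UTC: 5:30 PM − 6:30 = 11:00 AM UTC on Jun 25.
Add 4 hours and 35 minutes leg 1 → 3:35 PM UTC.
Add 5 hours and 13 minutes layover in Kabul → 8:48 PM UTC.
Add 8 hours leg 2 → 4:48 AM UTC (Jun 26).
Add 2 hours and 7 minutes layover in San Teodoro → 6:55 AM UTC.
Add 14 hours 5 minutes leg 3 → 9:00 PM UTC.
Add 2 hours and 20 minutes layover in Eucla → 11:20 PM UTC.
Add 6 hours 2 minutes leg 4 → 5:22 AM UTC (Jun 27).
Oslo is UTC+2:00, so local arrival = 5:22 AM + 2:00 = 7:22 AM on Jun 27.

7:22 AM on Jun 27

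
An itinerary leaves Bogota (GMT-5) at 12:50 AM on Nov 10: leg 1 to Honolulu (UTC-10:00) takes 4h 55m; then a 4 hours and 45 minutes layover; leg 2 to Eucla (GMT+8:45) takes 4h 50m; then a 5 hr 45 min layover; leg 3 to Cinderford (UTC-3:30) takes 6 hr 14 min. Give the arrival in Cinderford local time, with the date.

Convert departure to UTC: 12:50 AM + 5:00 = 5:50 AM UTC on Nov 10.
Add 4 hours 55 minutes leg 1 → 10:45 AM UTC.
Add 4 hours 45 minutes layover in Honolulu → 3:30 PM UTC.
Add 4 hours and 50 minutes leg 2 → 8:20 PM UTC.
Add 5 hours and 45 minutes layover in Eucla → 2:05 AM UTC (Nov 11).
Add 6 hours and 14 minutes leg 3 → 8:19 AM UTC.
Cinderford is UTC−3:30, so local arrival = 8:19 AM − 3:30 = 4:49 AM on Nov 11.

4:49 AM on November 11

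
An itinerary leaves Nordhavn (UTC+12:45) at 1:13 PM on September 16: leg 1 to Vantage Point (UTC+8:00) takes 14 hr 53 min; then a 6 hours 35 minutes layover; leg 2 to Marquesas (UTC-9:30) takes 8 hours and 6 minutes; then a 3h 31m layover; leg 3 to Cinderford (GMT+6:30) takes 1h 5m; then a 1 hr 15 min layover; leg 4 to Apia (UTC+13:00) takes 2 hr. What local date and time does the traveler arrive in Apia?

2:53 AM on September 18

Convert departure to UTC: 1:13 PM − 12:45 = 12:28 AM UTC on Sep 16.
Add 14 hours 53 minutes leg 1 → 3:21 PM UTC.
Add 6 hours 35 minutes layover in Vantage Point → 9:56 PM UTC.
Add 8 hours 6 minutes leg 2 → 6:02 AM UTC (Sep 17).
Add 3 hours and 31 minutes layover in Marquesas → 9:33 AM UTC.
Add 1 hour 5 minutes leg 3 → 10:38 AM UTC.
Add 1 hour and 15 minutes layover in Cinderford → 11:53 AM UTC.
Add 2 hours leg 4 → 1:53 PM UTC.
Apia is UTC+13:00, so local arrival = 1:53 PM + 13:00 = 2:53 AM on Sep 18.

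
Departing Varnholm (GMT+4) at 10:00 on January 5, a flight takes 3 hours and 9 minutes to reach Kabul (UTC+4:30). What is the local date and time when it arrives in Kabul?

13:39 on January 5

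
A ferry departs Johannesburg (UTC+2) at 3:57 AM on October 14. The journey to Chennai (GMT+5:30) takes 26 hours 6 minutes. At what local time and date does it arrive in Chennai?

Chennai is 3:30 ahead of Johannesburg.
After 26 hours and 6 minutes it is 6:03 AM (Oct 15) in Johannesburg.
Shift by the zone difference: 6:03 AM + 3:30 = 9:33 AM on Oct 15 in Chennai.

9:33 AM on October 15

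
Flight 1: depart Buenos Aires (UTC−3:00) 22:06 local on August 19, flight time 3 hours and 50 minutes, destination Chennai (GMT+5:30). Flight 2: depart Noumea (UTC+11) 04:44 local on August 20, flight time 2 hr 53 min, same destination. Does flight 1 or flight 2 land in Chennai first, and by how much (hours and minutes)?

the second, by 8 hours 19 minutes

Flight 1 in UTC: 22:06 + 3:00 = 01:06 on Aug 20.
+3 hours 50 minutes → arrive 04:56 UTC on Aug 20.
Flight 2 in UTC: 04:44 − 11:00 = 17:44 on Aug 19.
+2 hours and 53 minutes → arrive 20:37 UTC on Aug 19.
Flight 2 lands earlier by 8 hours 19 minutes.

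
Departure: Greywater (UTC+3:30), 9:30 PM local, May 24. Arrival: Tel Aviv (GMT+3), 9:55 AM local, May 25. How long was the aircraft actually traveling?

Departure in UTC: 9:30 PM − 3:30 = 6:00 PM on May 24.
Arrival in UTC: 9:55 AM − 3:00 = 6:55 AM on May 25.
Elapsed = 6:55 AM − 6:00 PM (+1 day) = 12 hours 55 minutes.

12 hours 55 minutes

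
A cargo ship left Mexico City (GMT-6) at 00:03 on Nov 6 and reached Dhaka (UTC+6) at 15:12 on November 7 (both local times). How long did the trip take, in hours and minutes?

27 hours 9 minutes

Departure in UTC: 00:03 + 6:00 = 06:03 on Nov 6.
Arrival in UTC: 15:12 − 6:00 = 09:12 on Nov 7.
Elapsed = 09:12 − 06:03 (+1 day) = 27 hours 9 minutes.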